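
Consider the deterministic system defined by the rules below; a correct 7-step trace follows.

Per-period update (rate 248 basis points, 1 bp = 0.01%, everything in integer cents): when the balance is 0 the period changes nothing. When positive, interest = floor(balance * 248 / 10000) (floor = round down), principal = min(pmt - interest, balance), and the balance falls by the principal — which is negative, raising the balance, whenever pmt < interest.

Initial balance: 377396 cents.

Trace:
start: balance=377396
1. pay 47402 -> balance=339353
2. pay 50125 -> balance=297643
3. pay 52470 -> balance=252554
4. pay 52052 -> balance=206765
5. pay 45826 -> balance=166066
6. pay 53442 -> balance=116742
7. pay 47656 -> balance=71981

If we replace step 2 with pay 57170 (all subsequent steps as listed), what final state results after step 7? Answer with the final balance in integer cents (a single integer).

64018

(re-executing from step 2 with the substitution; state before step 2: balance=339353)
2. pay 57170 -> balance=290598
3. pay 52470 -> balance=245334
4. pay 52052 -> balance=199366
5. pay 45826 -> balance=158484
6. pay 53442 -> balance=108972
7. pay 47656 -> balance=64018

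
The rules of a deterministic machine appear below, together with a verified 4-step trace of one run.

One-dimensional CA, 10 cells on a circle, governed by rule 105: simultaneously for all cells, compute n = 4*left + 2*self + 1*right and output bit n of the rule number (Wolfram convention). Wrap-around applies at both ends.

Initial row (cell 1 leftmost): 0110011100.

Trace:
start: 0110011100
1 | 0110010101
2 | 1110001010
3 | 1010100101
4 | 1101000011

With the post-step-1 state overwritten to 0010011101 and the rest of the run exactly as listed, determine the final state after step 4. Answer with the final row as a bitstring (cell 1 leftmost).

1001001011

state after step 1 := 0010011101
2 | 0000010110
3 | 1111001110
4 | 1001001011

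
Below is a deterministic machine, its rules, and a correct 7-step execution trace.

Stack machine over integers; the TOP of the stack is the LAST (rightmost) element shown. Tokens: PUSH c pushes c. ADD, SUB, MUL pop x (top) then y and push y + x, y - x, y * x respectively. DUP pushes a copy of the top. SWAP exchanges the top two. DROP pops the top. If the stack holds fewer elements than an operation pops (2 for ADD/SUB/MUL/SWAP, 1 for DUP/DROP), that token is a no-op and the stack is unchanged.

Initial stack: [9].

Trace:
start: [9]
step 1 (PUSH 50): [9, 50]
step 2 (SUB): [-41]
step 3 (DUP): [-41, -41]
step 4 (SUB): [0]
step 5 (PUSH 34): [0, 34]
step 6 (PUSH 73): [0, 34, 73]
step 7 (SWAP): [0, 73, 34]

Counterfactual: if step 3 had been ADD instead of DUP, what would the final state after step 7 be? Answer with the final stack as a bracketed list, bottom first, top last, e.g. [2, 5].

[-41, 73, 34]

(re-executing from step 3 with the substitution; state before step 3: [-41])
step 3 (ADD): [-41]
step 4 (SUB): [-41]
step 5 (PUSH 34): [-41, 34]
step 6 (PUSH 73): [-41, 34, 73]
step 7 (SWAP): [-41, 73, 34]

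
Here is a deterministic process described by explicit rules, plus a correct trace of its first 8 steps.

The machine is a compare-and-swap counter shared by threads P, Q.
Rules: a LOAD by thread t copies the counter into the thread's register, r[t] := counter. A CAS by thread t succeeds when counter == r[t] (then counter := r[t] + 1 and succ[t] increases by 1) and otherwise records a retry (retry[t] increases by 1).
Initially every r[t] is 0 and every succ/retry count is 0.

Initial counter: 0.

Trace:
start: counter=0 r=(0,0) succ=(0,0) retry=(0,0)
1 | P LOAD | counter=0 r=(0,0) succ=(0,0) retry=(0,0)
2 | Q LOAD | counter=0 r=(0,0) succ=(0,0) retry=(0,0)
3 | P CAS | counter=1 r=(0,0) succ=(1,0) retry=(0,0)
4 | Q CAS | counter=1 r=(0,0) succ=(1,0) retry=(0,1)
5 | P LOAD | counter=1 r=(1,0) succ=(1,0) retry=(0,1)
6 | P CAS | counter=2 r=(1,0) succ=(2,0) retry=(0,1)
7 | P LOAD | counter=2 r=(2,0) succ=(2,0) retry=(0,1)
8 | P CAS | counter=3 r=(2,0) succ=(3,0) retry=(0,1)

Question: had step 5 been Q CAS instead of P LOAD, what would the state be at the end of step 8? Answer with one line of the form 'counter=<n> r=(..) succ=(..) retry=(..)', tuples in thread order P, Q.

counter=2 r=(1,0) succ=(2,0) retry=(1,2)

(re-executing from step 5 with the substitution; state before step 5: counter=1 r=(0,0) succ=(1,0) retry=(0,1))
5 | Q CAS | counter=1 r=(0,0) succ=(1,0) retry=(0,2)
6 | P CAS | counter=1 r=(0,0) succ=(1,0) retry=(1,2)
7 | P LOAD | counter=1 r=(1,0) succ=(1,0) retry=(1,2)
8 | P CAS | counter=2 r=(1,0) succ=(2,0) retry=(1,2)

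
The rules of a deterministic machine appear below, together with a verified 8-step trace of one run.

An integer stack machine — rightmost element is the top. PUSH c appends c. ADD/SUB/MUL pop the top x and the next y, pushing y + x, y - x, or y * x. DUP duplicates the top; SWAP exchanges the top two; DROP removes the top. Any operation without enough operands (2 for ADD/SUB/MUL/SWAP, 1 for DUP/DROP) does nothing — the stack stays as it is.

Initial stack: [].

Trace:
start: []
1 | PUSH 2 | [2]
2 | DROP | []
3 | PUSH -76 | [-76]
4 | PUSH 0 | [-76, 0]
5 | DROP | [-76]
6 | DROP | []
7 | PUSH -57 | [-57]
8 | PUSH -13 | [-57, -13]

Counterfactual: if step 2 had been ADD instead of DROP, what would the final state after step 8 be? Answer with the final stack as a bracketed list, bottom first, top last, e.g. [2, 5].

(re-executing from step 2 with the substitution; state before step 2: [2])
2 | ADD | [2]
3 | PUSH -76 | [2, -76]
4 | PUSH 0 | [2, -76, 0]
5 | DROP | [2, -76]
6 | DROP | [2]
7 | PUSH -57 | [2, -57]
8 | PUSH -13 | [2, -57, -13]

[2, -57, -13]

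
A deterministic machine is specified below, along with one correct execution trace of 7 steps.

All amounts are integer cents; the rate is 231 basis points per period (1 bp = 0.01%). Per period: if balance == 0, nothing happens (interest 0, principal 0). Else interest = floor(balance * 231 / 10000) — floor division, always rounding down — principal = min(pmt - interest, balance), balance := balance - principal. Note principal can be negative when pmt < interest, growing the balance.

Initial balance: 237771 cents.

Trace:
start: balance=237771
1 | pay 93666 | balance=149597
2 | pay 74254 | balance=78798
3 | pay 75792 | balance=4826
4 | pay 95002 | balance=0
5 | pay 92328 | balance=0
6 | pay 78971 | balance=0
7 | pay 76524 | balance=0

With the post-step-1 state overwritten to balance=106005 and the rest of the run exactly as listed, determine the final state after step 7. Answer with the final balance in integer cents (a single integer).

0

state after step 1 := balance=106005
2 | pay 74254 | balance=34199
3 | pay 75792 | balance=0
4 | pay 95002 | balance=0
5 | pay 92328 | balance=0
6 | pay 78971 | balance=0
7 | pay 76524 | balance=0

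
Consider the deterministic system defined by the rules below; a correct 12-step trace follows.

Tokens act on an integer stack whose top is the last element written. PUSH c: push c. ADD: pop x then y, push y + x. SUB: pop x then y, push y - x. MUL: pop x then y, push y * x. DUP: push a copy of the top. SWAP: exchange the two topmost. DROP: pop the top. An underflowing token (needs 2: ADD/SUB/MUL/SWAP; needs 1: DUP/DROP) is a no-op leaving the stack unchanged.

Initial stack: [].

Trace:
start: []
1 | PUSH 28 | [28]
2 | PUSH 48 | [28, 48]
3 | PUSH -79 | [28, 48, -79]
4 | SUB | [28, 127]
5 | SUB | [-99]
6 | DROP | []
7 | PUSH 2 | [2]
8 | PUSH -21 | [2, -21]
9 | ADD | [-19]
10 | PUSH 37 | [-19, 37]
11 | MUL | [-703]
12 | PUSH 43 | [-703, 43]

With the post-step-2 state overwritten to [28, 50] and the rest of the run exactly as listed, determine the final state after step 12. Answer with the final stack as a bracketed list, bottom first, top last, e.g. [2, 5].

[-703, 43]

state after step 2 := [28, 50]
3 | PUSH -79 | [28, 50, -79]
4 | SUB | [28, 129]
5 | SUB | [-101]
6 | DROP | []
7 | PUSH 2 | [2]
8 | PUSH -21 | [2, -21]
9 | ADD | [-19]
10 | PUSH 37 | [-19, 37]
11 | MUL | [-703]
12 | PUSH 43 | [-703, 43]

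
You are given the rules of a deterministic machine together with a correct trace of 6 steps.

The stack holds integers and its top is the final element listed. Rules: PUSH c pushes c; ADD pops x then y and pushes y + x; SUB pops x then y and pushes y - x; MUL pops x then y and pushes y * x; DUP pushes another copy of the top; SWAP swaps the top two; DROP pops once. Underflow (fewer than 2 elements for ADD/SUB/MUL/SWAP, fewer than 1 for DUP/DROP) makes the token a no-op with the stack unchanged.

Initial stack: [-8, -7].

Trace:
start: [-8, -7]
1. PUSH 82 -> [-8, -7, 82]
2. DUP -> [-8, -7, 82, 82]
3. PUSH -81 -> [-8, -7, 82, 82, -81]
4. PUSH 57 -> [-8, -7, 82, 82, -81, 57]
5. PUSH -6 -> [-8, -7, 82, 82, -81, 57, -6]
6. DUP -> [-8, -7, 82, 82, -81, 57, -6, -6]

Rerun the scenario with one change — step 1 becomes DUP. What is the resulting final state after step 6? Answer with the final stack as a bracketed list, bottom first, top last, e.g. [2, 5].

[-8, -7, -7, -7, -81, 57, -6, -6]

(re-executing from step 1 with the substitution; state before step 1: [-8, -7])
1. DUP -> [-8, -7, -7]
2. DUP -> [-8, -7, -7, -7]
3. PUSH -81 -> [-8, -7, -7, -7, -81]
4. PUSH 57 -> [-8, -7, -7, -7, -81, 57]
5. PUSH -6 -> [-8, -7, -7, -7, -81, 57, -6]
6. DUP -> [-8, -7, -7, -7, -81, 57, -6, -6]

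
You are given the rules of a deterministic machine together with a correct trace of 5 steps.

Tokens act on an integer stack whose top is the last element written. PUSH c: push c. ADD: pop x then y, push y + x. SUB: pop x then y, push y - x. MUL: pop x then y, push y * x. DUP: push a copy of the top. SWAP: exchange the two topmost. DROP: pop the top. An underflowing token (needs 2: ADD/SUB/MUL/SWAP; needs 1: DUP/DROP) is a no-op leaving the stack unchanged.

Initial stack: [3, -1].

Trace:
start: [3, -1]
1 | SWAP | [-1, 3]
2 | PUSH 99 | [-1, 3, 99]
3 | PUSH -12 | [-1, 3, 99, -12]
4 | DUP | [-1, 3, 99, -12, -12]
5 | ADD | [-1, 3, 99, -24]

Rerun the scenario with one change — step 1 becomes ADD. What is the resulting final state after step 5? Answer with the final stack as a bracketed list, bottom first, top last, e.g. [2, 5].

(re-executing from step 1 with the substitution; state before step 1: [3, -1])
1 | ADD | [2]
2 | PUSH 99 | [2, 99]
3 | PUSH -12 | [2, 99, -12]
4 | DUP | [2, 99, -12, -12]
5 | ADD | [2, 99, -24]

[2, 99, -24]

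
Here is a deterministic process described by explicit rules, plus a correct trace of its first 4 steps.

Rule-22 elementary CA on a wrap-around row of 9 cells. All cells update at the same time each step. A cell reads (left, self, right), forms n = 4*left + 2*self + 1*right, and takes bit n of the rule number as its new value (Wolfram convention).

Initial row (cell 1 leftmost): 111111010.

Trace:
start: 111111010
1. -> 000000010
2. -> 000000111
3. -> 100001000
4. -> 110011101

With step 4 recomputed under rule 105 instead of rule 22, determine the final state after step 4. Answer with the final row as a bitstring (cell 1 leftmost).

(re-executing step 4 under rule 105; state before step 4: 100001000)
4. -> 001100010

001100010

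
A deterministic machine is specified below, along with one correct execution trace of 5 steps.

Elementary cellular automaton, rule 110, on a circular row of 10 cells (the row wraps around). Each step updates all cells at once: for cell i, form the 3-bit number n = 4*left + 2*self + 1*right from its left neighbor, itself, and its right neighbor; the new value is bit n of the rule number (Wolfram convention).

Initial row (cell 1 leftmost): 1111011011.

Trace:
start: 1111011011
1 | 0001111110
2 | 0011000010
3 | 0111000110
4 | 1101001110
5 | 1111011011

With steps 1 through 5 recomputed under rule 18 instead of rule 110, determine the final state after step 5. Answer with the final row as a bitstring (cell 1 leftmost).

0000000000

(re-executing steps 1..5 under rule 18; state before step 1: 1111011011)
1 | 0000000000
2 | 0000000000
3 | 0000000000
4 | 0000000000
5 | 0000000000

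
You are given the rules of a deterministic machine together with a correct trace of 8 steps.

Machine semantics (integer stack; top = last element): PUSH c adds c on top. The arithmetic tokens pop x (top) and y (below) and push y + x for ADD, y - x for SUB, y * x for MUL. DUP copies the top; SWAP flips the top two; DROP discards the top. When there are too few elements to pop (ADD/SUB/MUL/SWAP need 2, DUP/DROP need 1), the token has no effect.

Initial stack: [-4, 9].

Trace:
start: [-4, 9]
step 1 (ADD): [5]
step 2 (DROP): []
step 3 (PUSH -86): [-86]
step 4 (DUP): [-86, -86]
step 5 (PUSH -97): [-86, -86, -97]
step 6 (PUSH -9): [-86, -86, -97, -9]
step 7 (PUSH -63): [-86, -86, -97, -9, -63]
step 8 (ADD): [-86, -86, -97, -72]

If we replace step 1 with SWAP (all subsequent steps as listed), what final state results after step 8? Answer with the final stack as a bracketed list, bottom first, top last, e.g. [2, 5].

(re-executing from step 1 with the substitution; state before step 1: [-4, 9])
step 1 (SWAP): [9, -4]
step 2 (DROP): [9]
step 3 (PUSH -86): [9, -86]
step 4 (DUP): [9, -86, -86]
step 5 (PUSH -97): [9, -86, -86, -97]
step 6 (PUSH -9): [9, -86, -86, -97, -9]
step 7 (PUSH -63): [9, -86, -86, -97, -9, -63]
step 8 (ADD): [9, -86, -86, -97, -72]

[9, -86, -86, -97, -72]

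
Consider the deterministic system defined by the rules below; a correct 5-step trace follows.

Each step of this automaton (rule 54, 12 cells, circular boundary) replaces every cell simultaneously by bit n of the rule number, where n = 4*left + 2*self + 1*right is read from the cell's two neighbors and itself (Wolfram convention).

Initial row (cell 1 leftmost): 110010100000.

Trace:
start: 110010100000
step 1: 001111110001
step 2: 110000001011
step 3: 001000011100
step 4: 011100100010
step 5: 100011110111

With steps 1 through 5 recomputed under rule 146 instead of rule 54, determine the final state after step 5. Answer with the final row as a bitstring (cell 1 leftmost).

101101000000

(re-executing steps 1..5 under rule 146; state before step 1: 110010100000)
step 1: 001100010001
step 2: 110010101010
step 3: 001100000000
step 4: 010010000000
step 5: 101101000000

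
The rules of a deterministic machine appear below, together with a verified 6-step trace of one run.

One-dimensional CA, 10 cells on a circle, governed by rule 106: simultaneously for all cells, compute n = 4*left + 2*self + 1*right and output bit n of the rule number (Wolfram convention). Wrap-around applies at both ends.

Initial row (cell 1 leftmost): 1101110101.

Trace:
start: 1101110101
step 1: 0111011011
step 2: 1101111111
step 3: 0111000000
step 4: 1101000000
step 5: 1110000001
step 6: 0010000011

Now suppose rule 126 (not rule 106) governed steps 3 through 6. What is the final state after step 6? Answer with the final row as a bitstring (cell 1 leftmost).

(re-executing steps 3..6 under rule 126; state before step 3: 1101111111)
step 3: 0111000000
step 4: 1101100000
step 5: 1111110001
step 6: 0000011011

0000011011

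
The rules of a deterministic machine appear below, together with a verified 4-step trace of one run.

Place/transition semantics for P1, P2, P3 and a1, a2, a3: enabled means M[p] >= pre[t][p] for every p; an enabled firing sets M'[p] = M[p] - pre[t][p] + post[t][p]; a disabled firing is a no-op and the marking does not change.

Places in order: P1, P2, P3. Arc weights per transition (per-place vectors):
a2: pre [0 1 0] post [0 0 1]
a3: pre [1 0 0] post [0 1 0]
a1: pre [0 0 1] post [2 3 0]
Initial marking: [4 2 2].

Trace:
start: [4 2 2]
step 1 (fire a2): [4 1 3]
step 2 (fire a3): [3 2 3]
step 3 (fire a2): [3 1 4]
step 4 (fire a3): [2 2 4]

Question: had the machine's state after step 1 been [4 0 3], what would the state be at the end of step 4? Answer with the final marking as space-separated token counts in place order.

2 1 4

state after step 1 := [4 0 3]
step 2 (fire a3): [3 1 3]
step 3 (fire a2): [3 0 4]
step 4 (fire a3): [2 1 4]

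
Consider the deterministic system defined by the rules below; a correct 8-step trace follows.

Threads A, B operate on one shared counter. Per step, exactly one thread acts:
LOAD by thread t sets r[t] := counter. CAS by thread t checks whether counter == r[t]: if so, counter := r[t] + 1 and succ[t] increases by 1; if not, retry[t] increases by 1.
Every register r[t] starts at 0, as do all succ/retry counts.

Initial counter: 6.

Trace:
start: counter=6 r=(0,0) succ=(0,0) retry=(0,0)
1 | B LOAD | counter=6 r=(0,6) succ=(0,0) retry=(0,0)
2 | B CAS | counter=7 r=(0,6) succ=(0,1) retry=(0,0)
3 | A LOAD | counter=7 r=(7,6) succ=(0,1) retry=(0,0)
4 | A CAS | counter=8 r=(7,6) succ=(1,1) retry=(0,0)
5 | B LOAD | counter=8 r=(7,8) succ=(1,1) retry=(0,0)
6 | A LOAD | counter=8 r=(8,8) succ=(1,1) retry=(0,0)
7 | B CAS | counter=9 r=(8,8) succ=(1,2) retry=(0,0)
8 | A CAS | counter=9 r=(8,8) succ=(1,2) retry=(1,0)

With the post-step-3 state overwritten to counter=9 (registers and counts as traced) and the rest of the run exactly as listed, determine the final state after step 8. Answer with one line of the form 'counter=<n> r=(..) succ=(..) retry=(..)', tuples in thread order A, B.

state after step 3 := counter=9 r=(7,6) succ=(0,1) retry=(0,0)
4 | A CAS | counter=9 r=(7,6) succ=(0,1) retry=(1,0)
5 | B LOAD | counter=9 r=(7,9) succ=(0,1) retry=(1,0)
6 | A LOAD | counter=9 r=(9,9) succ=(0,1) retry=(1,0)
7 | B CAS | counter=10 r=(9,9) succ=(0,2) retry=(1,0)
8 | A CAS | counter=10 r=(9,9) succ=(0,2) retry=(2,0)

counter=10 r=(9,9) succ=(0,2) retry=(2,0)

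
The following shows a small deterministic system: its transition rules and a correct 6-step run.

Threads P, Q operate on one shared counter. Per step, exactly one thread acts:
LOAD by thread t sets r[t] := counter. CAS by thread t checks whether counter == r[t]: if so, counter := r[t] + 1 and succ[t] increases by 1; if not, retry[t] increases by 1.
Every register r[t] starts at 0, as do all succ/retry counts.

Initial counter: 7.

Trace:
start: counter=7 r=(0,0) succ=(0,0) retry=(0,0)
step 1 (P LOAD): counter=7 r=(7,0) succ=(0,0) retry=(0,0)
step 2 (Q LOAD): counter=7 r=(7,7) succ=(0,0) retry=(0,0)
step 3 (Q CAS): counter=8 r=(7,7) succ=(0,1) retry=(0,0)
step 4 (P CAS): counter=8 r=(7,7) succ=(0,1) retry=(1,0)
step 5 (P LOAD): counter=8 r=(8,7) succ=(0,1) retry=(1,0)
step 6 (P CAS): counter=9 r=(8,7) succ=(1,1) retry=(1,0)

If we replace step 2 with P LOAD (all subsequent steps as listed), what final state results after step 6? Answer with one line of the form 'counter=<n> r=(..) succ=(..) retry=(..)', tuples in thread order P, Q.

(re-executing from step 2 with the substitution; state before step 2: counter=7 r=(7,0) succ=(0,0) retry=(0,0))
step 2 (P LOAD): counter=7 r=(7,0) succ=(0,0) retry=(0,0)
step 3 (Q CAS): counter=7 r=(7,0) succ=(0,0) retry=(0,1)
step 4 (P CAS): counter=8 r=(7,0) succ=(1,0) retry=(0,1)
step 5 (P LOAD): counter=8 r=(8,0) succ=(1,0) retry=(0,1)
step 6 (P CAS): counter=9 r=(8,0) succ=(2,0) retry=(0,1)

counter=9 r=(8,0) succ=(2,0) retry=(0,1)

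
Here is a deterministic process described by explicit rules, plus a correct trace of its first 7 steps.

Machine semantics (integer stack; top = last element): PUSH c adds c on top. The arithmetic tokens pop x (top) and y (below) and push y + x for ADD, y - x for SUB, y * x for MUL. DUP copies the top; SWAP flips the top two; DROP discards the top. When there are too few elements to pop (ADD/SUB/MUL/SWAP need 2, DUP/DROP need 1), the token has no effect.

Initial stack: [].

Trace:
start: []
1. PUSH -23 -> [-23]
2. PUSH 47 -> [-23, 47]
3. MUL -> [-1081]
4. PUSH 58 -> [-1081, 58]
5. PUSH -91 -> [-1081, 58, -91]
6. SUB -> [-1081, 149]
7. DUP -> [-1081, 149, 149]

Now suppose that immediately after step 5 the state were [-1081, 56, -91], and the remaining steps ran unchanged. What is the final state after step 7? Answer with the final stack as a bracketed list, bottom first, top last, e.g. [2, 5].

[-1081, 147, 147]

state after step 5 := [-1081, 56, -91]
6. SUB -> [-1081, 147]
7. DUP -> [-1081, 147, 147]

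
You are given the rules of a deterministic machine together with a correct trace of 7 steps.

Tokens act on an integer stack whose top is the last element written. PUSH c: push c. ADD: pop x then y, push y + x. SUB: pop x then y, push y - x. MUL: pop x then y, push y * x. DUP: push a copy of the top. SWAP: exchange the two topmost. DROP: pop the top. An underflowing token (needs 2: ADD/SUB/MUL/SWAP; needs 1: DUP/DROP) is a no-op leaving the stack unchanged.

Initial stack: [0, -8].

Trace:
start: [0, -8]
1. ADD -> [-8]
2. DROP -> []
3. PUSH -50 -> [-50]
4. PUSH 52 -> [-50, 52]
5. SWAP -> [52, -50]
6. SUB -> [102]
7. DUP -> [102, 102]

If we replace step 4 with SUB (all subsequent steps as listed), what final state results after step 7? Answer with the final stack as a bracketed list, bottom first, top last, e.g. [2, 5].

[-50, -50]

(re-executing from step 4 with the substitution; state before step 4: [-50])
4. SUB -> [-50]
5. SWAP -> [-50]
6. SUB -> [-50]
7. DUP -> [-50, -50]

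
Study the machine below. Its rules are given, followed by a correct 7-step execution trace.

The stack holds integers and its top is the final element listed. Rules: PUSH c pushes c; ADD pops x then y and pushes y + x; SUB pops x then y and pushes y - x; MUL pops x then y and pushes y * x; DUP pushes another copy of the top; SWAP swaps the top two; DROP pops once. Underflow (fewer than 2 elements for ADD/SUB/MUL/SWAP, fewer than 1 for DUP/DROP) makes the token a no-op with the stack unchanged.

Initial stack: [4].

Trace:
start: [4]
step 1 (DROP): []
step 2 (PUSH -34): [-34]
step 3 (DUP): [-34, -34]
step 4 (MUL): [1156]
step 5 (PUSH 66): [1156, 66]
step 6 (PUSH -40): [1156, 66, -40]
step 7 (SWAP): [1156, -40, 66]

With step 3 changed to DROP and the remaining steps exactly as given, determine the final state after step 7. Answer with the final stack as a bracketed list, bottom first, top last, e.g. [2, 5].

[-40, 66]

(re-executing from step 3 with the substitution; state before step 3: [-34])
step 3 (DROP): []
step 4 (MUL): []
step 5 (PUSH 66): [66]
step 6 (PUSH -40): [66, -40]
step 7 (SWAP): [-40, 66]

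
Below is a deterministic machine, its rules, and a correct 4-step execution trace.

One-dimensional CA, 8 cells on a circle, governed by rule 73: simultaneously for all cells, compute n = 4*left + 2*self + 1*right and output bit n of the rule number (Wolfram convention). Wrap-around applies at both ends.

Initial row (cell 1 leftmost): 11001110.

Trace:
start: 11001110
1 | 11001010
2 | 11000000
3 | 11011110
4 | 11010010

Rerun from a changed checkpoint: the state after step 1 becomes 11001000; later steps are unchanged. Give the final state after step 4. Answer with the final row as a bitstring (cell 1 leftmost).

state after step 1 := 11001000
2 | 11000010
3 | 11011000
4 | 11011010

11011010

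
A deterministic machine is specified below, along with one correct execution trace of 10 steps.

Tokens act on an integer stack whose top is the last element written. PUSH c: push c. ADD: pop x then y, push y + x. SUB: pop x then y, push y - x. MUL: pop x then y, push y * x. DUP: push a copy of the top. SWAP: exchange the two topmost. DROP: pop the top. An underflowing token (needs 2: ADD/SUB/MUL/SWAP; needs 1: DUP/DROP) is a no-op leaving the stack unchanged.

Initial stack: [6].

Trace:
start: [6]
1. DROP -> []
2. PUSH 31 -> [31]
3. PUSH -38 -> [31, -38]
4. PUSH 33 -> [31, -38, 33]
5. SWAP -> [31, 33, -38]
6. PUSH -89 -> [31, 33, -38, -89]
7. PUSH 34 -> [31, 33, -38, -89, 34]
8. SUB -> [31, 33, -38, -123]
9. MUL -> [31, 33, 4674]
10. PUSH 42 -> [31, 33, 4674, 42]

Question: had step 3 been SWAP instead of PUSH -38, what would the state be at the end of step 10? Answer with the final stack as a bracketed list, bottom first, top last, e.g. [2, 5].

[33, -3813, 42]

(re-executing from step 3 with the substitution; state before step 3: [31])
3. SWAP -> [31]
4. PUSH 33 -> [31, 33]
5. SWAP -> [33, 31]
6. PUSH -89 -> [33, 31, -89]
7. PUSH 34 -> [33, 31, -89, 34]
8. SUB -> [33, 31, -123]
9. MUL -> [33, -3813]
10. PUSH 42 -> [33, -3813, 42]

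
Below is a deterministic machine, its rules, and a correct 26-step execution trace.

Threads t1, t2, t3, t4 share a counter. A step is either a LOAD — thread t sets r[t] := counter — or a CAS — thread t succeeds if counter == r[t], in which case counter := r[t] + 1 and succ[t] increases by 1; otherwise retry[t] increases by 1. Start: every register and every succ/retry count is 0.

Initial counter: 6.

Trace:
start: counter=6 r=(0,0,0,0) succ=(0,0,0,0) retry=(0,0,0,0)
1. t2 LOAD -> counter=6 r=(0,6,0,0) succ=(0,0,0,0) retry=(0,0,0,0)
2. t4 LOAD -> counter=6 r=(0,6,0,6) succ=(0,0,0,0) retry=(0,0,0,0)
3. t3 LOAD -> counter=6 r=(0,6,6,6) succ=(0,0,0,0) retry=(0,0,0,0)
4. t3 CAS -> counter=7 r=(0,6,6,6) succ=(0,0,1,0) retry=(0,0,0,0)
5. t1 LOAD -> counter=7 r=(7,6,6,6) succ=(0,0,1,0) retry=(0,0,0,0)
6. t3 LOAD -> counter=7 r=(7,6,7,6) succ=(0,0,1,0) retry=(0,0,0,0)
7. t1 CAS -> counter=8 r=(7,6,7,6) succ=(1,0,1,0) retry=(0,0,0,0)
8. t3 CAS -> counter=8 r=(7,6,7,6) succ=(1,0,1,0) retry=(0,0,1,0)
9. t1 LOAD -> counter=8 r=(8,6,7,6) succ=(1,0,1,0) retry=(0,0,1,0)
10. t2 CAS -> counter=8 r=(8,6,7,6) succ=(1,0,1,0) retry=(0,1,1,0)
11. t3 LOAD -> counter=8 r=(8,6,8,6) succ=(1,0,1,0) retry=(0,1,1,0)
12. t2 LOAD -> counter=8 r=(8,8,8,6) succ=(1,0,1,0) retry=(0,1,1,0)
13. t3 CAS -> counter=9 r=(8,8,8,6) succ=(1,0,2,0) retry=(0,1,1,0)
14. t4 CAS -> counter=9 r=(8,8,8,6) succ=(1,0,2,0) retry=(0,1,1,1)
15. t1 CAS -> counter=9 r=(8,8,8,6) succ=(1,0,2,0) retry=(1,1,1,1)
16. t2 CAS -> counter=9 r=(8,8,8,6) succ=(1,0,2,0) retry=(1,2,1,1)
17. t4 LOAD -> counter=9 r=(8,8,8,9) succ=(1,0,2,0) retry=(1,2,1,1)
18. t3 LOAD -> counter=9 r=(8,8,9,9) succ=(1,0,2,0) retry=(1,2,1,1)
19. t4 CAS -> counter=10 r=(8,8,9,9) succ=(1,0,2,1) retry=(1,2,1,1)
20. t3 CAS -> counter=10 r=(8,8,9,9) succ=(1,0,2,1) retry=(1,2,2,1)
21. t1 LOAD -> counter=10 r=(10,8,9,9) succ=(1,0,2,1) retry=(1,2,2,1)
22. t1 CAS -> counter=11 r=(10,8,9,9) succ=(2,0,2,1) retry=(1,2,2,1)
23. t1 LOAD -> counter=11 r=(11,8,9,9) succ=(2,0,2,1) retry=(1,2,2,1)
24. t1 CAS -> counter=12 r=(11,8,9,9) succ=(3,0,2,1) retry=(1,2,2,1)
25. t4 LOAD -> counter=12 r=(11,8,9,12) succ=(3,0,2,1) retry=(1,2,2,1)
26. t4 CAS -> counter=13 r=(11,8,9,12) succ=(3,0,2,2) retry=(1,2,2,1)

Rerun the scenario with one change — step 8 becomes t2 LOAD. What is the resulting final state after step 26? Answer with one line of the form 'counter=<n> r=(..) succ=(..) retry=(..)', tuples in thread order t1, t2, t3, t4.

counter=14 r=(12,9,10,13) succ=(3,1,2,2) retry=(1,1,1,1)

(re-executing from step 8 with the substitution; state before step 8: counter=8 r=(7,6,7,6) succ=(1,0,1,0) retry=(0,0,0,0))
8. t2 LOAD -> counter=8 r=(7,8,7,6) succ=(1,0,1,0) retry=(0,0,0,0)
9. t1 LOAD -> counter=8 r=(8,8,7,6) succ=(1,0,1,0) retry=(0,0,0,0)
10. t2 CAS -> counter=9 r=(8,8,7,6) succ=(1,1,1,0) retry=(0,0,0,0)
11. t3 LOAD -> counter=9 r=(8,8,9,6) succ=(1,1,1,0) retry=(0,0,0,0)
12. t2 LOAD -> counter=9 r=(8,9,9,6) succ=(1,1,1,0) retry=(0,0,0,0)
13. t3 CAS -> counter=10 r=(8,9,9,6) succ=(1,1,2,0) retry=(0,0,0,0)
14. t4 CAS -> counter=10 r=(8,9,9,6) succ=(1,1,2,0) retry=(0,0,0,1)
15. t1 CAS -> counter=10 r=(8,9,9,6) succ=(1,1,2,0) retry=(1,0,0,1)
16. t2 CAS -> counter=10 r=(8,9,9,6) succ=(1,1,2,0) retry=(1,1,0,1)
17. t4 LOAD -> counter=10 r=(8,9,9,10) succ=(1,1,2,0) retry=(1,1,0,1)
18. t3 LOAD -> counter=10 r=(8,9,10,10) succ=(1,1,2,0) retry=(1,1,0,1)
19. t4 CAS -> counter=11 r=(8,9,10,10) succ=(1,1,2,1) retry=(1,1,0,1)
20. t3 CAS -> counter=11 r=(8,9,10,10) succ=(1,1,2,1) retry=(1,1,1,1)
21. t1 LOAD -> counter=11 r=(11,9,10,10) succ=(1,1,2,1) retry=(1,1,1,1)
22. t1 CAS -> counter=12 r=(11,9,10,10) succ=(2,1,2,1) retry=(1,1,1,1)
23. t1 LOAD -> counter=12 r=(12,9,10,10) succ=(2,1,2,1) retry=(1,1,1,1)
24. t1 CAS -> counter=13 r=(12,9,10,10) succ=(3,1,2,1) retry=(1,1,1,1)
25. t4 LOAD -> counter=13 r=(12,9,10,13) succ=(3,1,2,1) retry=(1,1,1,1)
26. t4 CAS -> counter=14 r=(12,9,10,13) succ=(3,1,2,2) retry=(1,1,1,1)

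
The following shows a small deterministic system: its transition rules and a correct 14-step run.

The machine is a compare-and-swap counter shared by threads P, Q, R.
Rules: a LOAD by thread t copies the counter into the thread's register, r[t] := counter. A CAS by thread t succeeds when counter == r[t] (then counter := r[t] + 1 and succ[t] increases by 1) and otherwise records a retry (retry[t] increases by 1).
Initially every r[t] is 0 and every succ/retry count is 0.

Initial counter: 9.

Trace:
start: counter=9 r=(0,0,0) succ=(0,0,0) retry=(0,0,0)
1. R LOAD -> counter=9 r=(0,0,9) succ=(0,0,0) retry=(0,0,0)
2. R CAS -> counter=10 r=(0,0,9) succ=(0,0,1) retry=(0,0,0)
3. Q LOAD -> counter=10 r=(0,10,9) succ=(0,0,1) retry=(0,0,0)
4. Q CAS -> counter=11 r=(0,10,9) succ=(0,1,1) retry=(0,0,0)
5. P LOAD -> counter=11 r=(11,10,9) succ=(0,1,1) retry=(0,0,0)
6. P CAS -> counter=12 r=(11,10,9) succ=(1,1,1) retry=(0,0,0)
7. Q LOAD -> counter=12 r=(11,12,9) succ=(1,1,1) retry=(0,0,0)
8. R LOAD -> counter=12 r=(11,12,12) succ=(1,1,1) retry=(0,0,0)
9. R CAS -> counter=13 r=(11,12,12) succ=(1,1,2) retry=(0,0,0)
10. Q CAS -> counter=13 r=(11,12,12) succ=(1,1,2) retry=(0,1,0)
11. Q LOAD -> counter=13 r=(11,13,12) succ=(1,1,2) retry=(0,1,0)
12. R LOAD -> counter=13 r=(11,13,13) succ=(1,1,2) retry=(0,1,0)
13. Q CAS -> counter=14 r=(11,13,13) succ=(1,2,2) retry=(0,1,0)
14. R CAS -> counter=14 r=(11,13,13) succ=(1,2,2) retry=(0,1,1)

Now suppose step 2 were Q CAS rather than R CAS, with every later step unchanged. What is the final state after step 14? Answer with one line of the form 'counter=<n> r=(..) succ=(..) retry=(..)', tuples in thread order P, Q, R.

counter=13 r=(10,12,12) succ=(1,2,1) retry=(0,2,1)

(re-executing from step 2 with the substitution; state before step 2: counter=9 r=(0,0,9) succ=(0,0,0) retry=(0,0,0))
2. Q CAS -> counter=9 r=(0,0,9) succ=(0,0,0) retry=(0,1,0)
3. Q LOAD -> counter=9 r=(0,9,9) succ=(0,0,0) retry=(0,1,0)
4. Q CAS -> counter=10 r=(0,9,9) succ=(0,1,0) retry=(0,1,0)
5. P LOAD -> counter=10 r=(10,9,9) succ=(0,1,0) retry=(0,1,0)
6. P CAS -> counter=11 r=(10,9,9) succ=(1,1,0) retry=(0,1,0)
7. Q LOAD -> counter=11 r=(10,11,9) succ=(1,1,0) retry=(0,1,0)
8. R LOAD -> counter=11 r=(10,11,11) succ=(1,1,0) retry=(0,1,0)
9. R CAS -> counter=12 r=(10,11,11) succ=(1,1,1) retry=(0,1,0)
10. Q CAS -> counter=12 r=(10,11,11) succ=(1,1,1) retry=(0,2,0)
11. Q LOAD -> counter=12 r=(10,12,11) succ=(1,1,1) retry=(0,2,0)
12. R LOAD -> counter=12 r=(10,12,12) succ=(1,1,1) retry=(0,2,0)
13. Q CAS -> counter=13 r=(10,12,12) succ=(1,2,1) retry=(0,2,0)
14. R CAS -> counter=13 r=(10,12,12) succ=(1,2,1) retry=(0,2,1)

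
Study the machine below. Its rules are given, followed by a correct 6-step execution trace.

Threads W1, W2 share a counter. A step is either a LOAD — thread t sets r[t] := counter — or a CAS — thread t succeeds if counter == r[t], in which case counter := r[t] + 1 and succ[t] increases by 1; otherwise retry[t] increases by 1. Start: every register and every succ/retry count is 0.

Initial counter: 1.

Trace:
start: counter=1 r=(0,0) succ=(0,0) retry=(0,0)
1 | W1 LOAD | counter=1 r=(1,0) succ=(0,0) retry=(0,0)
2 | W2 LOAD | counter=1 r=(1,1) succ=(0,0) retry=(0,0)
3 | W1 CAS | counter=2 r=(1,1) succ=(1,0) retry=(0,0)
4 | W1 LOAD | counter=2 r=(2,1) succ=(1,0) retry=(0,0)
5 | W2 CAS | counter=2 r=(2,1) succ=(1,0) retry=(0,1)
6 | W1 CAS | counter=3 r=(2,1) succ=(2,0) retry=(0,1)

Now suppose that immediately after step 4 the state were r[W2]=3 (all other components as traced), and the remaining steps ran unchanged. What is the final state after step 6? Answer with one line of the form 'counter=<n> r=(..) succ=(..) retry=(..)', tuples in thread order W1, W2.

counter=3 r=(2,3) succ=(2,0) retry=(0,1)

state after step 4 := counter=2 r=(2,3) succ=(1,0) retry=(0,0)
5 | W2 CAS | counter=2 r=(2,3) succ=(1,0) retry=(0,1)
6 | W1 CAS | counter=3 r=(2,3) succ=(2,0) retry=(0,1)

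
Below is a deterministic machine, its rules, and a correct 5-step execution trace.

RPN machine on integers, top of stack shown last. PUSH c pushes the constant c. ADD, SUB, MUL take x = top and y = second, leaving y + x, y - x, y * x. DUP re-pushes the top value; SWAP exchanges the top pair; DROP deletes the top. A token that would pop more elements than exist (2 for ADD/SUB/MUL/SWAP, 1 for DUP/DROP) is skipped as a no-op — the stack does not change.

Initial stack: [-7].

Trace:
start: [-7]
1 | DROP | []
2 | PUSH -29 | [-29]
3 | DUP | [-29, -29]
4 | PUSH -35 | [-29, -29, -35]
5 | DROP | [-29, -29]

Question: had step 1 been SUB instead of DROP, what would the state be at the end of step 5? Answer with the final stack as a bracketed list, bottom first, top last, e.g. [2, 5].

(re-executing from step 1 with the substitution; state before step 1: [-7])
1 | SUB | [-7]
2 | PUSH -29 | [-7, -29]
3 | DUP | [-7, -29, -29]
4 | PUSH -35 | [-7, -29, -29, -35]
5 | DROP | [-7, -29, -29]

[-7, -29, -29]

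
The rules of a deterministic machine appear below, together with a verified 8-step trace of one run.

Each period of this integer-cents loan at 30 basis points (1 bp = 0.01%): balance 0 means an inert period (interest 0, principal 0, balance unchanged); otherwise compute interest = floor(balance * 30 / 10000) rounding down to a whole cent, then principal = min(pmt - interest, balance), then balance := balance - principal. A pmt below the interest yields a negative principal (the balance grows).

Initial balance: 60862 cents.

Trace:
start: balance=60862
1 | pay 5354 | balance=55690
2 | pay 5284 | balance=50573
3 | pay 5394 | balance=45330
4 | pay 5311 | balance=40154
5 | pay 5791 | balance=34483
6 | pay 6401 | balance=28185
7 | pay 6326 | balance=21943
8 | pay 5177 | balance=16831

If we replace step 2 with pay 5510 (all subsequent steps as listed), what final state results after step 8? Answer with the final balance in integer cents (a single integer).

(re-executing from step 2 with the substitution; state before step 2: balance=55690)
2 | pay 5510 | balance=50347
3 | pay 5394 | balance=45104
4 | pay 5311 | balance=39928
5 | pay 5791 | balance=34256
6 | pay 6401 | balance=27957
7 | pay 6326 | balance=21714
8 | pay 5177 | balance=16602

16602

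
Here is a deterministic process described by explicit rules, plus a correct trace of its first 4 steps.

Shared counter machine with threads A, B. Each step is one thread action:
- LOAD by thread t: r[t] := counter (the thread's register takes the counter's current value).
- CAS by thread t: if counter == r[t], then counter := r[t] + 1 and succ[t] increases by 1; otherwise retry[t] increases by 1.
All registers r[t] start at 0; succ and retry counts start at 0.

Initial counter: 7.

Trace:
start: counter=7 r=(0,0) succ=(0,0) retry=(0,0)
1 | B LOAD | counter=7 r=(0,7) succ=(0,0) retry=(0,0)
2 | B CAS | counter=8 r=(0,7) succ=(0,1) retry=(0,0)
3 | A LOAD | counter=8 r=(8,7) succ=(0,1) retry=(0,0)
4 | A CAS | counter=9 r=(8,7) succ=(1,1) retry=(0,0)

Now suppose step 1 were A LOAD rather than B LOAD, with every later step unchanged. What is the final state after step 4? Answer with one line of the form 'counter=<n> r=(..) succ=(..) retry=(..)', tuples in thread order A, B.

(re-executing from step 1 with the substitution; state before step 1: counter=7 r=(0,0) succ=(0,0) retry=(0,0))
1 | A LOAD | counter=7 r=(7,0) succ=(0,0) retry=(0,0)
2 | B CAS | counter=7 r=(7,0) succ=(0,0) retry=(0,1)
3 | A LOAD | counter=7 r=(7,0) succ=(0,0) retry=(0,1)
4 | A CAS | counter=8 r=(7,0) succ=(1,0) retry=(0,1)

counter=8 r=(7,0) succ=(1,0) retry=(0,1)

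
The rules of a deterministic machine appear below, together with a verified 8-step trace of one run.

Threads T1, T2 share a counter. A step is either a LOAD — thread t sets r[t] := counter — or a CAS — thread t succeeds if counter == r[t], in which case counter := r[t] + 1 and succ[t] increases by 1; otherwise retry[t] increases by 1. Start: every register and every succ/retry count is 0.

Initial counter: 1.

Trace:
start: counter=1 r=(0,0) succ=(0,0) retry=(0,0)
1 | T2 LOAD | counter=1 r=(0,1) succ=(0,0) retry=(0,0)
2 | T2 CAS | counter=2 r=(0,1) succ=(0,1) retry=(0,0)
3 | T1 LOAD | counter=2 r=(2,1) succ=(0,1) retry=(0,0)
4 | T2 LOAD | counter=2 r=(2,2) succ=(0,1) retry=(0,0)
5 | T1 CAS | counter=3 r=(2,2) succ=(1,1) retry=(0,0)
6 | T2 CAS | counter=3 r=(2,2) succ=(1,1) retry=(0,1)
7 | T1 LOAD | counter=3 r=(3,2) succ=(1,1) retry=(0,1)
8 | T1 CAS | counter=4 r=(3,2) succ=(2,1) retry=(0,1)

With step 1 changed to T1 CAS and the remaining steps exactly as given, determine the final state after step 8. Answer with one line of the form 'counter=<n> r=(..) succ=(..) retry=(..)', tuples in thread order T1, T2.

counter=3 r=(2,1) succ=(2,0) retry=(1,2)

(re-executing from step 1 with the substitution; state before step 1: counter=1 r=(0,0) succ=(0,0) retry=(0,0))
1 | T1 CAS | counter=1 r=(0,0) succ=(0,0) retry=(1,0)
2 | T2 CAS | counter=1 r=(0,0) succ=(0,0) retry=(1,1)
3 | T1 LOAD | counter=1 r=(1,0) succ=(0,0) retry=(1,1)
4 | T2 LOAD | counter=1 r=(1,1) succ=(0,0) retry=(1,1)
5 | T1 CAS | counter=2 r=(1,1) succ=(1,0) retry=(1,1)
6 | T2 CAS | counter=2 r=(1,1) succ=(1,0) retry=(1,2)
7 | T1 LOAD | counter=2 r=(2,1) succ=(1,0) retry=(1,2)
8 | T1 CAS | counter=3 r=(2,1) succ=(2,0) retry=(1,2)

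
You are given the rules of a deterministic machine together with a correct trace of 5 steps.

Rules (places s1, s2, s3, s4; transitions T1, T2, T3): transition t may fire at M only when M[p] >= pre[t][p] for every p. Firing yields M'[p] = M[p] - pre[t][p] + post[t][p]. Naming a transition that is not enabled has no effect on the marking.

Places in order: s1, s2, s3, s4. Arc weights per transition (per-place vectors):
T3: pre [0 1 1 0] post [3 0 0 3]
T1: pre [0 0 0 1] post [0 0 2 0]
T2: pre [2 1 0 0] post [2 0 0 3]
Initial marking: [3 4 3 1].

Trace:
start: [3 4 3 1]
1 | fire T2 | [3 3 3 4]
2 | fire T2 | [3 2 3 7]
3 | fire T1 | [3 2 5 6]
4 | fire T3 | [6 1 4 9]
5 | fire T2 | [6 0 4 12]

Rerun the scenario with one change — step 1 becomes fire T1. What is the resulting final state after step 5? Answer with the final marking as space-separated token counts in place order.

6 1 6 8

(re-executing from step 1 with the substitution; state before step 1: [3 4 3 1])
1 | fire T1 | [3 4 5 0]
2 | fire T2 | [3 3 5 3]
3 | fire T1 | [3 3 7 2]
4 | fire T3 | [6 2 6 5]
5 | fire T2 | [6 1 6 8]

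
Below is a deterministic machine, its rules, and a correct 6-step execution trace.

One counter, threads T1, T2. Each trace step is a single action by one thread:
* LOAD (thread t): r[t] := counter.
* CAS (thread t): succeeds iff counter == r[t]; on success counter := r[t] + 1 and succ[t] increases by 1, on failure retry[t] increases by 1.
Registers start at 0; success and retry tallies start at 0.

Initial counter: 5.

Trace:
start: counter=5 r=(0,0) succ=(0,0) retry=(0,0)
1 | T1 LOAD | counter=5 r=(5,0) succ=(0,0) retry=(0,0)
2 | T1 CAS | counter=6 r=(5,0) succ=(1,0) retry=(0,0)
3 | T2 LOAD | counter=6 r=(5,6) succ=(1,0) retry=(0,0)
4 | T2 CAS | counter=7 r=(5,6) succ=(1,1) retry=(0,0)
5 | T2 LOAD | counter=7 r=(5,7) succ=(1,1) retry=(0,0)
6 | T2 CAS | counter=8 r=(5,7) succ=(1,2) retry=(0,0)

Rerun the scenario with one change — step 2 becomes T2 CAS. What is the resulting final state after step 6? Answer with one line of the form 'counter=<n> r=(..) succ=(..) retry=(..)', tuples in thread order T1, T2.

(re-executing from step 2 with the substitution; state before step 2: counter=5 r=(5,0) succ=(0,0) retry=(0,0))
2 | T2 CAS | counter=5 r=(5,0) succ=(0,0) retry=(0,1)
3 | T2 LOAD | counter=5 r=(5,5) succ=(0,0) retry=(0,1)
4 | T2 CAS | counter=6 r=(5,5) succ=(0,1) retry=(0,1)
5 | T2 LOAD | counter=6 r=(5,6) succ=(0,1) retry=(0,1)
6 | T2 CAS | counter=7 r=(5,6) succ=(0,2) retry=(0,1)

counter=7 r=(5,6) succ=(0,2) retry=(0,1)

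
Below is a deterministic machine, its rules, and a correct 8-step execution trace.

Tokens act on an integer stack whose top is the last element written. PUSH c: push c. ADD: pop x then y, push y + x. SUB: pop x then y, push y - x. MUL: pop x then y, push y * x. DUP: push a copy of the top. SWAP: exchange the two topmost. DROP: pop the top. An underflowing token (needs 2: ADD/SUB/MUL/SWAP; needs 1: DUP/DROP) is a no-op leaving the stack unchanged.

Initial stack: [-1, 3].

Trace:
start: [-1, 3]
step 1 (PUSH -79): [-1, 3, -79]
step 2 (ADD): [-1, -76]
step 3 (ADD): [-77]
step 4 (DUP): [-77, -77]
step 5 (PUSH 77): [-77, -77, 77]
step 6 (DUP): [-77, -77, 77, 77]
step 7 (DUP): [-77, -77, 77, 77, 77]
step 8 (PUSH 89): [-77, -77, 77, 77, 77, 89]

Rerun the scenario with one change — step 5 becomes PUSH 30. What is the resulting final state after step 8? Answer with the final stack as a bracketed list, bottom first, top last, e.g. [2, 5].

(re-executing from step 5 with the substitution; state before step 5: [-77, -77])
step 5 (PUSH 30): [-77, -77, 30]
step 6 (DUP): [-77, -77, 30, 30]
step 7 (DUP): [-77, -77, 30, 30, 30]
step 8 (PUSH 89): [-77, -77, 30, 30, 30, 89]

[-77, -77, 30, 30, 30, 89]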